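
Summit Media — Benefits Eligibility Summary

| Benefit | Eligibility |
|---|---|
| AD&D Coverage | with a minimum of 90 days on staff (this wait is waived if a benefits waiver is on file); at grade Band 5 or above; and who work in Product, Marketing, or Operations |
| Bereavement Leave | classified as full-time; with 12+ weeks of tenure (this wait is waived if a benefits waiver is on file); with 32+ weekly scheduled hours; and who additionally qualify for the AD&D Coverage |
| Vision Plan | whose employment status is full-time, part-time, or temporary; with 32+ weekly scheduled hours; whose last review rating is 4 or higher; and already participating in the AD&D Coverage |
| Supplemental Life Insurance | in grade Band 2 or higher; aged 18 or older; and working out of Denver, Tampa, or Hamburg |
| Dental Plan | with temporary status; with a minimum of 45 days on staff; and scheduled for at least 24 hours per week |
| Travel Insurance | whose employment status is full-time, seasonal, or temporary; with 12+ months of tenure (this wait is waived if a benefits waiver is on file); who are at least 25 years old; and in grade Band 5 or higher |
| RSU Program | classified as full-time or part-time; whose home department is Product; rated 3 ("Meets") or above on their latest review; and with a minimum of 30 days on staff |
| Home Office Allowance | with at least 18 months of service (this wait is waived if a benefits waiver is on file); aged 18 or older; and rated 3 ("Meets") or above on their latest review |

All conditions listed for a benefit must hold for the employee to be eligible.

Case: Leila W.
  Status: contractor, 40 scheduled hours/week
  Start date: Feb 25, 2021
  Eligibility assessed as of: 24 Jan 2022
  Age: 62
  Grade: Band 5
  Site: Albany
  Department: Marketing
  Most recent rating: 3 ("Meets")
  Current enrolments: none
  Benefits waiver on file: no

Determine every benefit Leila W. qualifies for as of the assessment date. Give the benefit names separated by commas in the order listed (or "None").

Service from Feb 25, 2021 to 24 Jan 2022: 333 days.
AD&D Coverage — no waiver, service 333 days ≥ 90 days ✓; grade Band 5 ≥ Band 5 ✓; dept Marketing ✓ → eligible.
Bereavement Leave — status contractor ✗ (requires full-time) → not eligible.
Vision Plan — status contractor ✗ (requires full-time, part-time, or temporary) → not eligible.
Supplemental Life Insurance — grade Band 5 ≥ Band 2 ✓; age 62 ≥ 18 ✓; site Albany ✗ (not Denver, Tampa, or Hamburg) → not eligible.
Dental Plan — status contractor ✗ (requires temporary) → not eligible.
Travel Insurance — status contractor ✗ (requires full-time, seasonal, or temporary) → not eligible.
RSU Program — status contractor ✗ (requires full-time or part-time) → not eligible.
Home Office Allowance — no waiver, service 333 days < 18 months (≈540 days) ✗ → not eligible.

AD&D Coverage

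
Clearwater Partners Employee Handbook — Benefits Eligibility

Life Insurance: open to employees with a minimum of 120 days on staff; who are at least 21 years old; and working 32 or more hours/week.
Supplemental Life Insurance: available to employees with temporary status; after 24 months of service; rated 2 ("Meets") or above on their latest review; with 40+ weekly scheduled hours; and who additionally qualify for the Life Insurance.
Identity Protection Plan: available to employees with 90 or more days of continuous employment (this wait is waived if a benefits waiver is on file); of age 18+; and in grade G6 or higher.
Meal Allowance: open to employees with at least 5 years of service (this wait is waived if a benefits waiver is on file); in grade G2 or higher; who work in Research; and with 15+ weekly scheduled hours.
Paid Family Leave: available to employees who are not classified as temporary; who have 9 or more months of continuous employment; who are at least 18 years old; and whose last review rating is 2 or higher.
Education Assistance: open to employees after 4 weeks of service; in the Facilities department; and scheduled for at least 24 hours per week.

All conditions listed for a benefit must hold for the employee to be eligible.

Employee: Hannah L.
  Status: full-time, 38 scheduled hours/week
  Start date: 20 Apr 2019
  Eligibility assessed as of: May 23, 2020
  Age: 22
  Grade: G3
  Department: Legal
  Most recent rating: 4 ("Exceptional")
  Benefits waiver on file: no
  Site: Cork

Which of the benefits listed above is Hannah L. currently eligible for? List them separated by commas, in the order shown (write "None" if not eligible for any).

Life Insurance, Paid Family Leave

Service from 20 Apr 2019 to May 23, 2020: 399 days.
Life Insurance — service 399 days ≥ 120 days ✓; age 22 ≥ 21 ✓; 38 hrs/wk ≥ 32 ✓ → eligible.
Supplemental Life Insurance — status full-time ✗ (requires temporary) → not eligible.
Identity Protection Plan — no waiver, service 399 days ≥ 90 days ✓; age 22 ≥ 18 ✓; grade G3 < G6 ✗ → not eligible.
Meal Allowance — no waiver, service 399 days < 5 years (≈1825 days) ✗ → not eligible.
Paid Family Leave — status full-time ✓ (not excluded); service 399 days ≥ 9 months (≈270 days) ✓; age 22 ≥ 18 ✓; rating 4 ≥ 2 ✓ → eligible.
Education Assistance — service 399 days ≥ 4 weeks (≈28 days) ✓; dept Legal ✗ → not eligible.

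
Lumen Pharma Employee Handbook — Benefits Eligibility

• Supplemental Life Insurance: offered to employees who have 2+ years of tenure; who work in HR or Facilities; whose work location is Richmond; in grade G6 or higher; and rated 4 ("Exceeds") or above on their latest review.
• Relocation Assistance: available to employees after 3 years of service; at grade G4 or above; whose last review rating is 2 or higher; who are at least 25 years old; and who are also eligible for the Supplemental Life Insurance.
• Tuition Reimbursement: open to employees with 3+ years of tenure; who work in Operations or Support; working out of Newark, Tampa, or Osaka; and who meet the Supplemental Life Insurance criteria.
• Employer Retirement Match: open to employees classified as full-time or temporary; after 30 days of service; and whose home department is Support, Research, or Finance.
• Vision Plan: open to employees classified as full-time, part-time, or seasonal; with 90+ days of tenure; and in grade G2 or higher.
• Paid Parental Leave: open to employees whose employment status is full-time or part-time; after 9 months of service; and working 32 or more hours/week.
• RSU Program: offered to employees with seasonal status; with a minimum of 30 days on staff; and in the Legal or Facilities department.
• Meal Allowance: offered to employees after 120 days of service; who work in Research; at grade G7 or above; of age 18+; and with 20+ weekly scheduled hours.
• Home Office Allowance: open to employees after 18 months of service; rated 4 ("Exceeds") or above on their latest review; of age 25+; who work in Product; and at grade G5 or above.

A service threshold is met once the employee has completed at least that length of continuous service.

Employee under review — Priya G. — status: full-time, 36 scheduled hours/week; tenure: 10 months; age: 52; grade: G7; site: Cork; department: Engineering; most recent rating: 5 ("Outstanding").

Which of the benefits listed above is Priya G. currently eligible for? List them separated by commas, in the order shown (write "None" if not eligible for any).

Vision Plan, Paid Parental Leave

Supplemental Life Insurance — service 10 months < 2 years (≈730 days) ✗ → not eligible.
Relocation Assistance — service 10 months < 3 years (≈1095 days) ✗ → not eligible.
Tuition Reimbursement — service 10 months < 3 years (≈1095 days) ✗ → not eligible.
Employer Retirement Match — status full-time ✓; service 10 months ≥ 30 days ✓; dept Engineering ✗ → not eligible.
Vision Plan — status full-time ✓; service 10 months ≥ 90 days ✓; grade G7 ≥ G2 ✓ → eligible.
Paid Parental Leave — status full-time ✓; service 10 months ≥ 9 months ✓; 36 hrs/wk ≥ 32 ✓ → eligible.
RSU Program — status full-time ✗ (requires seasonal) → not eligible.
Meal Allowance — service 10 months ≥ 120 days ✓; dept Engineering ✗ → not eligible.
Home Office Allowance — service 10 months < 18 months ✗ → not eligible.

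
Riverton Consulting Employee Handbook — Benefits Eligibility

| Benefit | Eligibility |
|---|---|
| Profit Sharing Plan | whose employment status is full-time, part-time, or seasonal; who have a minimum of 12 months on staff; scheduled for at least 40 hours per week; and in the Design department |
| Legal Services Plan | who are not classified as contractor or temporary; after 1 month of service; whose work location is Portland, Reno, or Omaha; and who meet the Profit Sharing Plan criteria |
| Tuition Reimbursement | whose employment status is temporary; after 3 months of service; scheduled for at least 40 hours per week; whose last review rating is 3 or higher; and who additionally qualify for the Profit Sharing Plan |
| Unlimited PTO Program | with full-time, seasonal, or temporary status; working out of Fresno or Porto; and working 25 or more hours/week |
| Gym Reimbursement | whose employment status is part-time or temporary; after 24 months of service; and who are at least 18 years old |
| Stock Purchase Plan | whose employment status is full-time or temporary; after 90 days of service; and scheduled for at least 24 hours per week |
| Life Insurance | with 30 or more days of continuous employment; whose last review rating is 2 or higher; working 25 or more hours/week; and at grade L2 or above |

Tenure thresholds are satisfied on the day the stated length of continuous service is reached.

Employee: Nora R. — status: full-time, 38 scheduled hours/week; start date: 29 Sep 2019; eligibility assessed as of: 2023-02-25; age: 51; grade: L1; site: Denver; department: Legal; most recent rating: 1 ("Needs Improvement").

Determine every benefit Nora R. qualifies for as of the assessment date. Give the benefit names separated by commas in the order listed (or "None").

Stock Purchase Plan

Service from 29 Sep 2019 to 2023-02-25: 1245 days.
Profit Sharing Plan — status full-time ✓; service 1245 days ≥ 12 months (≈360 days) ✓; 38 hrs/wk < 40 ✗ → not eligible.
Legal Services Plan — status full-time ✓ (not excluded); service 1245 days ≥ 1 month (≈30 days) ✓; site Denver ✗ (not Portland, Reno, or Omaha) → not eligible.
Tuition Reimbursement — status full-time ✗ (requires temporary) → not eligible.
Unlimited PTO Program — status full-time ✓; site Denver ✗ (not Fresno or Porto) → not eligible.
Gym Reimbursement — status full-time ✗ (requires part-time or temporary) → not eligible.
Stock Purchase Plan — status full-time ✓; service 1245 days ≥ 90 days ✓; 38 hrs/wk ≥ 24 ✓ → eligible.
Life Insurance — service 1245 days ≥ 30 days ✓; rating 1 < 2 ✗ → not eligible.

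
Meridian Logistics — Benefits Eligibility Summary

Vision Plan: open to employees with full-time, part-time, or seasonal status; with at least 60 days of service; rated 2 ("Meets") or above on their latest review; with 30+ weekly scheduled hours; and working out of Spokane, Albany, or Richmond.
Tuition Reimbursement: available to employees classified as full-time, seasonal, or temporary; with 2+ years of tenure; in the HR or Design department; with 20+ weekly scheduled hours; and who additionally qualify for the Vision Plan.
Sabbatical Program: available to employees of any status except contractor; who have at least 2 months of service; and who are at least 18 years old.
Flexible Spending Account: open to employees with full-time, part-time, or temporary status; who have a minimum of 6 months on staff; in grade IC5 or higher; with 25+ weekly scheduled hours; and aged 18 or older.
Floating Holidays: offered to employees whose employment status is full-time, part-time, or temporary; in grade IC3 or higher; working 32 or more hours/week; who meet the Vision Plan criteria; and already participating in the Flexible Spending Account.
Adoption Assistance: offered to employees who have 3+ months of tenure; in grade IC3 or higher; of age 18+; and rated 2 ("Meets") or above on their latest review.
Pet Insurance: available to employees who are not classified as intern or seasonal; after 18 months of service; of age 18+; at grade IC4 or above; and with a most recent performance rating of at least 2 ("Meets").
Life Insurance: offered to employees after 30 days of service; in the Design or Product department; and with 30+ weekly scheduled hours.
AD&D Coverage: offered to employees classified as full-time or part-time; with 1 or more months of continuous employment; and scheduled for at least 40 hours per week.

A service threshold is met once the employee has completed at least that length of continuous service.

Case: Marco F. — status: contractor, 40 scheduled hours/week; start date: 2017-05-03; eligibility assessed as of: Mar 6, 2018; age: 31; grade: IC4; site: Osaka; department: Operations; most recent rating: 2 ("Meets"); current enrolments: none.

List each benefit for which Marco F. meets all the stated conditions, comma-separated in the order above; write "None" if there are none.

Service from 2017-05-03 to Mar 6, 2018: 307 days.
Vision Plan — status contractor ✗ (requires full-time, part-time, or seasonal) → not eligible.
Tuition Reimbursement — status contractor ✗ (requires full-time, seasonal, or temporary) → not eligible.
Sabbatical Program — status contractor ✗ (excluded) → not eligible.
Flexible Spending Account — status contractor ✗ (requires full-time, part-time, or temporary) → not eligible.
Floating Holidays — status contractor ✗ (requires full-time, part-time, or temporary) → not eligible.
Adoption Assistance — service 307 days ≥ 3 months (≈90 days) ✓; grade IC4 ≥ IC3 ✓; age 31 ≥ 18 ✓; rating 2 ≥ 2 ✓ → eligible.
Pet Insurance — status contractor ✓ (not excluded); service 307 days < 18 months (≈540 days) ✗ → not eligible.
Life Insurance — service 307 days ≥ 30 days ✓; dept Operations ✗ → not eligible.
AD&D Coverage — status contractor ✗ (requires full-time or part-time) → not eligible.

Adoption Assistance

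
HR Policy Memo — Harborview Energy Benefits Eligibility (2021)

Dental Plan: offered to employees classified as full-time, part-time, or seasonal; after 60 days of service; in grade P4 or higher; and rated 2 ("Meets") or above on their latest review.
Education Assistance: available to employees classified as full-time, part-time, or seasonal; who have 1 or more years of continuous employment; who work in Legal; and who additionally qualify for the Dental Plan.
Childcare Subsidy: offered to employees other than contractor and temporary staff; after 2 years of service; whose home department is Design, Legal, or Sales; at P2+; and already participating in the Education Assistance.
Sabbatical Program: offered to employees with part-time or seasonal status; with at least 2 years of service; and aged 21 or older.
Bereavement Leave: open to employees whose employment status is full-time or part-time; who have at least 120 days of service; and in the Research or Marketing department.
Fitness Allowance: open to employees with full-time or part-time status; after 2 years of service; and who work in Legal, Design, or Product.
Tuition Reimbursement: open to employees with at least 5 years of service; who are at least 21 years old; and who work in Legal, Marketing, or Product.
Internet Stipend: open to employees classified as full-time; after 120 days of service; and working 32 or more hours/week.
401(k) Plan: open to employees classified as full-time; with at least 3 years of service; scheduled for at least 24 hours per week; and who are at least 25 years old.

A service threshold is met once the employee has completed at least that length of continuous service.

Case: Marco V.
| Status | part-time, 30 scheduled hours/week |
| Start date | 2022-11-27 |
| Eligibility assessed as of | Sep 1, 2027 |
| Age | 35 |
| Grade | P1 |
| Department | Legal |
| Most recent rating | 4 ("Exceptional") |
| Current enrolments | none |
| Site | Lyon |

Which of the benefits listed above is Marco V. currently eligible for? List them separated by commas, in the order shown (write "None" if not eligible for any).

Sabbatical Program, Fitness Allowance

Service from 2022-11-27 to Sep 1, 2027: 1739 days.
Dental Plan — status part-time ✓; service 1739 days ≥ 60 days ✓; grade P1 < P4 ✗ → not eligible.
Education Assistance — status part-time ✓; service 1739 days ≥ 1 year (≈365 days) ✓; dept Legal ✓; not eligible for Dental Plan ✗ → not eligible.
Childcare Subsidy — status part-time ✓ (not excluded); service 1739 days ≥ 2 years (≈730 days) ✓; dept Legal ✓; grade P1 < P2 ✗ → not eligible.
Sabbatical Program — status part-time ✓; service 1739 days ≥ 2 years (≈730 days) ✓; age 35 ≥ 21 ✓ → eligible.
Bereavement Leave — status part-time ✓; service 1739 days ≥ 120 days ✓; dept Legal ✗ → not eligible.
Fitness Allowance — status part-time ✓; service 1739 days ≥ 2 years (≈730 days) ✓; dept Legal ✓ → eligible.
Tuition Reimbursement — service 1739 days < 5 years (≈1825 days) ✗ → not eligible.
Internet Stipend — status part-time ✗ (requires full-time) → not eligible.
401(k) Plan — status part-time ✗ (requires full-time) → not eligible.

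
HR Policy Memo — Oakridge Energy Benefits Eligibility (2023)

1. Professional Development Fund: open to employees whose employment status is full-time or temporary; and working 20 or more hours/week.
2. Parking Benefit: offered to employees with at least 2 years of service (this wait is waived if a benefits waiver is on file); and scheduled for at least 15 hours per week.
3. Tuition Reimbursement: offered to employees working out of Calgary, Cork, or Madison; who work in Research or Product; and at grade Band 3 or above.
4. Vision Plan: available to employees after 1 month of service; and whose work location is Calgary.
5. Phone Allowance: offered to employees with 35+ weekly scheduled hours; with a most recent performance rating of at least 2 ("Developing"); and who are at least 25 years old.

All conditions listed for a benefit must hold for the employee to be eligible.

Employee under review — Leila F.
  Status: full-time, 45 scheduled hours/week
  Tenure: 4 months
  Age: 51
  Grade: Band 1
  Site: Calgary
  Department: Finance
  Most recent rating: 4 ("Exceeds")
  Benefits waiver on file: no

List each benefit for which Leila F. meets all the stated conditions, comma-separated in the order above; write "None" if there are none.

Professional Development Fund — status full-time ✓; 45 hrs/wk ≥ 20 ✓ → eligible.
Parking Benefit — no waiver, service 4 months < 2 years (≈730 days) ✗ → not eligible.
Tuition Reimbursement — site Calgary ✓; dept Finance ✗ → not eligible.
Vision Plan — service 4 months ≥ 1 month ✓; site Calgary ✓ → eligible.
Phone Allowance — 45 hrs/wk ≥ 35 ✓; rating 4 ≥ 2 ✓; age 51 ≥ 25 ✓ → eligible.

Professional Development Fund, Vision Plan, Phone Allowance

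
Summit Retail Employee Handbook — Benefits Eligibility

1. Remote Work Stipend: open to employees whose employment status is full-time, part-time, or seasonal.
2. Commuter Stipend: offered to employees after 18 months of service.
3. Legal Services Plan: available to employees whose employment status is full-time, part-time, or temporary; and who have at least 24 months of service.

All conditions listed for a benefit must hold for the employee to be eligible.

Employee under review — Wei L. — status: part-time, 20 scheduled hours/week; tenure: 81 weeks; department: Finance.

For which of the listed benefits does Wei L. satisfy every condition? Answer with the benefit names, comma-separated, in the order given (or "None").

Remote Work Stipend, Commuter Stipend

Remote Work Stipend — status part-time ✓ → eligible.
Commuter Stipend — service 81 weeks ≥ 18 months (≈540 days) ✓ → eligible.
Legal Services Plan — status part-time ✓; service 81 weeks < 24 months (≈720 days) ✗ → not eligible.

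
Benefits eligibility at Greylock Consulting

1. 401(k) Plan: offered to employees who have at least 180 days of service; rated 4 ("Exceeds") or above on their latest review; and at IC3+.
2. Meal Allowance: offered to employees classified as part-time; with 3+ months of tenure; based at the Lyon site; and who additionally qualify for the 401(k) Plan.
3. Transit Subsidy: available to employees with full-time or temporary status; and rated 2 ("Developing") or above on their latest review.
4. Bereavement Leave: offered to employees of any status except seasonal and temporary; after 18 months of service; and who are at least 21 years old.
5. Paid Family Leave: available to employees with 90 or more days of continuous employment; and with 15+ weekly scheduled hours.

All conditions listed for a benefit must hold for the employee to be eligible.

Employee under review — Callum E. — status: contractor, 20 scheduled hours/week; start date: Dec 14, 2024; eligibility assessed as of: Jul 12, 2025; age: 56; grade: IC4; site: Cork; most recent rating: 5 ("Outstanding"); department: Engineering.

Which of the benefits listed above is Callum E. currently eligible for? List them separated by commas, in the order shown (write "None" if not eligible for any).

401(k) Plan, Paid Family Leave

Service from Dec 14, 2024 to Jul 12, 2025: 210 days.
401(k) Plan — service 210 days ≥ 180 days ✓; rating 5 ≥ 4 ✓; grade IC4 ≥ IC3 ✓ → eligible.
Meal Allowance — status contractor ✗ (requires part-time) → not eligible.
Transit Subsidy — status contractor ✗ (requires full-time or temporary) → not eligible.
Bereavement Leave — status contractor ✓ (not excluded); service 210 days < 18 months (≈540 days) ✗ → not eligible.
Paid Family Leave — service 210 days ≥ 90 days ✓; 20 hrs/wk ≥ 15 ✓ → eligible.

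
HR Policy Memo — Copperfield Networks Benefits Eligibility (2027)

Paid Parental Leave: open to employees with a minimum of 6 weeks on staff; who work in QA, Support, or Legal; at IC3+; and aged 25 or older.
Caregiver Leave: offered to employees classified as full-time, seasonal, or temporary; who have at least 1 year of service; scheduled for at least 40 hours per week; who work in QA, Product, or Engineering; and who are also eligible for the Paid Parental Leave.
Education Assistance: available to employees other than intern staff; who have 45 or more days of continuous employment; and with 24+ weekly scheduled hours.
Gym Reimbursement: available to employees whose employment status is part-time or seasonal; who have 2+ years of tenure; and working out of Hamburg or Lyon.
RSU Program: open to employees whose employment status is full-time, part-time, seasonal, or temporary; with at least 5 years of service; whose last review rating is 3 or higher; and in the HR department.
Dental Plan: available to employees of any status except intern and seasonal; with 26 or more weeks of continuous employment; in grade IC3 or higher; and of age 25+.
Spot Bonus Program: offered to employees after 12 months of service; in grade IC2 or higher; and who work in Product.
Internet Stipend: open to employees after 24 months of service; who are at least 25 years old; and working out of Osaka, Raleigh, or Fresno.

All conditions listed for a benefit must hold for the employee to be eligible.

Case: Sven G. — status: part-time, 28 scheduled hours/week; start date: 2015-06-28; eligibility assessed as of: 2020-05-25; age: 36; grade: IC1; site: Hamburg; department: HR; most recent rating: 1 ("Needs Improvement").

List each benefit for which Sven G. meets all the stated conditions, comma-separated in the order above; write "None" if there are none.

Service from 2015-06-28 to 2020-05-25: 1793 days.
Paid Parental Leave — service 1793 days ≥ 6 weeks (≈42 days) ✓; dept HR ✗ → not eligible.
Caregiver Leave — status part-time ✗ (requires full-time, seasonal, or temporary) → not eligible.
Education Assistance — status part-time ✓ (not excluded); service 1793 days ≥ 45 days ✓; 28 hrs/wk ≥ 24 ✓ → eligible.
Gym Reimbursement — status part-time ✓; service 1793 days ≥ 2 years (≈730 days) ✓; site Hamburg ✓ → eligible.
RSU Program — status part-time ✓; service 1793 days < 5 years (≈1825 days) ✗ → not eligible.
Dental Plan — status part-time ✓ (not excluded); service 1793 days ≥ 26 weeks (≈182 days) ✓; grade IC1 < IC3 ✗ → not eligible.
Spot Bonus Program — service 1793 days ≥ 12 months (≈360 days) ✓; grade IC1 < IC2 ✗ → not eligible.
Internet Stipend — service 1793 days ≥ 24 months (≈720 days) ✓; age 36 ≥ 25 ✓; site Hamburg ✗ (not Osaka, Raleigh, or Fresno) → not eligible.

Education Assistance, Gym Reimbursement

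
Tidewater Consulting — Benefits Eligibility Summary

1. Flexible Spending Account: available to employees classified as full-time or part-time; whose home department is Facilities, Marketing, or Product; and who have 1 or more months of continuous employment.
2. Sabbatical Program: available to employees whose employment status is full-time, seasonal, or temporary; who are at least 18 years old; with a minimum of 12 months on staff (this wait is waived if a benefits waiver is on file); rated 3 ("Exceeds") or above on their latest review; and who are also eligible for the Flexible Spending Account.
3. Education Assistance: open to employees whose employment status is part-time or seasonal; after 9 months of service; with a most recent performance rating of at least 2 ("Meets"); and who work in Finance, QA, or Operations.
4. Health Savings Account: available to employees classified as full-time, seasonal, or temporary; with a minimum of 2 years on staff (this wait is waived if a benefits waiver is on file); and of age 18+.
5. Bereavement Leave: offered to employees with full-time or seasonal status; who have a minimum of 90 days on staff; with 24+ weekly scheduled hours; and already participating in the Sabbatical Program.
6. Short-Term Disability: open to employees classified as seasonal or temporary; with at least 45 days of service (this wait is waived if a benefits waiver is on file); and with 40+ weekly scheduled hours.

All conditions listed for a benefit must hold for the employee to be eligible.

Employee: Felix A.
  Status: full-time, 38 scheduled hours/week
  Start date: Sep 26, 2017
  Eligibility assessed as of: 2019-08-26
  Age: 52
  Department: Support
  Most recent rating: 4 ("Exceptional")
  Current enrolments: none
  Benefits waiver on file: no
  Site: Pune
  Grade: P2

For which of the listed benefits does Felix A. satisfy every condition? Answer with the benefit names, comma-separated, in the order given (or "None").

Service from Sep 26, 2017 to 2019-08-26: 699 days.
Flexible Spending Account — status full-time ✓; dept Support ✗ → not eligible.
Sabbatical Program — status full-time ✓; age 52 ≥ 18 ✓; no waiver, service 699 days ≥ 12 months (≈360 days) ✓; rating 4 ≥ 3 ✓; not eligible for Flexible Spending Account ✗ → not eligible.
Education Assistance — status full-time ✗ (requires part-time or seasonal) → not eligible.
Health Savings Account — status full-time ✓; no waiver, service 699 days < 2 years (≈730 days) ✗ → not eligible.
Bereavement Leave — status full-time ✓; service 699 days ≥ 90 days ✓; 38 hrs/wk ≥ 24 ✓; not enrolled in Sabbatical Program ✗ → not eligible.
Short-Term Disability — status full-time ✗ (requires seasonal or temporary) → not eligible.

None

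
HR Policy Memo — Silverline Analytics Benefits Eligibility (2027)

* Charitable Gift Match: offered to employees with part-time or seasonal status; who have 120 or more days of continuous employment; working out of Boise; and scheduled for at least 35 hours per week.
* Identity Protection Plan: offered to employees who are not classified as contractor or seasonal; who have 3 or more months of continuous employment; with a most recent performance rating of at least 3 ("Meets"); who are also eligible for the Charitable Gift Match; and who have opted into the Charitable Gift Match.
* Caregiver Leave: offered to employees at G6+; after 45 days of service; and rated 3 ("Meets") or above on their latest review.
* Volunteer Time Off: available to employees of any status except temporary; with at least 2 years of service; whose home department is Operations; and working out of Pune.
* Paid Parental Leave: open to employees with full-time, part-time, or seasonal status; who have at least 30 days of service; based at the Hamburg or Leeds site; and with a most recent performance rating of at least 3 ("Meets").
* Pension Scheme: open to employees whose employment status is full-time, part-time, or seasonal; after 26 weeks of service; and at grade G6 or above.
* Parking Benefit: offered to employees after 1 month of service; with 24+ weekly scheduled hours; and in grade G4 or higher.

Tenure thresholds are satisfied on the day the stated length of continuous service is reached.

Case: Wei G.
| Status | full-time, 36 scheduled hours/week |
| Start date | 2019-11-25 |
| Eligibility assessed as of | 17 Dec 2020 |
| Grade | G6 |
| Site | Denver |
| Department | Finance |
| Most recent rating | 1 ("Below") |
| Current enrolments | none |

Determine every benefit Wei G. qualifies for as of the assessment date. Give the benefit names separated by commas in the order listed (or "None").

Pension Scheme, Parking Benefit

Service from 2019-11-25 to 17 Dec 2020: 388 days.
Charitable Gift Match — status full-time ✗ (requires part-time or seasonal) → not eligible.
Identity Protection Plan — status full-time ✓ (not excluded); service 388 days ≥ 3 months (≈90 days) ✓; rating 1 < 3 ✗ → not eligible.
Caregiver Leave — grade G6 ≥ G6 ✓; service 388 days ≥ 45 days ✓; rating 1 < 3 ✗ → not eligible.
Volunteer Time Off — status full-time ✓ (not excluded); service 388 days < 2 years (≈730 days) ✗ → not eligible.
Paid Parental Leave — status full-time ✓; service 388 days ≥ 30 days ✓; site Denver ✗ (not Hamburg or Leeds) → not eligible.
Pension Scheme — status full-time ✓; service 388 days ≥ 26 weeks (≈182 days) ✓; grade G6 ≥ G6 ✓ → eligible.
Parking Benefit — service 388 days ≥ 1 month (≈30 days) ✓; 36 hrs/wk ≥ 24 ✓; grade G6 ≥ G4 ✓ → eligible.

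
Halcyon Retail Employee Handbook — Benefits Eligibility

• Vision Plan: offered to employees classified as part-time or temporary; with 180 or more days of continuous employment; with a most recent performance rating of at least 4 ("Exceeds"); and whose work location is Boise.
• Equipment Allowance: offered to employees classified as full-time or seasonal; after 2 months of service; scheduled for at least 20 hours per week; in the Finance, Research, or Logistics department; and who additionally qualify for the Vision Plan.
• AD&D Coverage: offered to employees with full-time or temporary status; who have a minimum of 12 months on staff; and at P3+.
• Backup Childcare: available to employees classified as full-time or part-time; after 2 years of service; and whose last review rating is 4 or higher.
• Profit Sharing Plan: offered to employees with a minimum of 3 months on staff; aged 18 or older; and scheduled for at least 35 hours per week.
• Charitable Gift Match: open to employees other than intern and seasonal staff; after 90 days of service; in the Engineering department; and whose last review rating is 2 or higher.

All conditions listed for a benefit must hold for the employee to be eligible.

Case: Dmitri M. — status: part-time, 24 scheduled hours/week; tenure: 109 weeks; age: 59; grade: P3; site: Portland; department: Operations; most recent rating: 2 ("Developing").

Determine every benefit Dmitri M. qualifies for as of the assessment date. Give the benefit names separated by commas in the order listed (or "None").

Vision Plan — status part-time ✓; service 109 weeks ≥ 180 days ✓; rating 2 < 4 ✗ → not eligible.
Equipment Allowance — status part-time ✗ (requires full-time or seasonal) → not eligible.
AD&D Coverage — status part-time ✗ (requires full-time or temporary) → not eligible.
Backup Childcare — status part-time ✓; service 109 weeks ≥ 2 years (≈730 days) ✓; rating 2 < 4 ✗ → not eligible.
Profit Sharing Plan — service 109 weeks ≥ 3 months (≈90 days) ✓; age 59 ≥ 18 ✓; 24 hrs/wk < 35 ✗ → not eligible.
Charitable Gift Match — status part-time ✓ (not excluded); service 109 weeks ≥ 90 days ✓; dept Operations ✗ → not eligible.

None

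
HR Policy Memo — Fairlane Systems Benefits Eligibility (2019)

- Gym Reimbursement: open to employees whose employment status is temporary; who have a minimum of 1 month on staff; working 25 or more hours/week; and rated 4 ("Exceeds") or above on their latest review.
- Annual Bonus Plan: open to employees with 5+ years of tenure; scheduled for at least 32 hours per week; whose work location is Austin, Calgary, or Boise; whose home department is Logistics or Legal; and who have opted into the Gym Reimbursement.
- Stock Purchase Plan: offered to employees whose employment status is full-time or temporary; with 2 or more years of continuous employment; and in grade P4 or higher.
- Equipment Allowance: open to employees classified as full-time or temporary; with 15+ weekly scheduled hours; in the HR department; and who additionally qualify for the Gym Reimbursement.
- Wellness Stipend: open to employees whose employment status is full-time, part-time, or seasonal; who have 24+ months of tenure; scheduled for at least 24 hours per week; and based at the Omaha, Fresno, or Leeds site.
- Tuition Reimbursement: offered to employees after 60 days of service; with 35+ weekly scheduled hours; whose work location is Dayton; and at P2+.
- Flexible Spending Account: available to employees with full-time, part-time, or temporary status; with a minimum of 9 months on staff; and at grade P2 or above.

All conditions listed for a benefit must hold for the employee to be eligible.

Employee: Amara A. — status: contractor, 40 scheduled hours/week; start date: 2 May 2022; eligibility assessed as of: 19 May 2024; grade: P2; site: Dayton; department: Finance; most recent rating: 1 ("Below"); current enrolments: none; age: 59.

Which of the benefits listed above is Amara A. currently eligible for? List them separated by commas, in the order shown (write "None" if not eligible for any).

Service from 2 May 2022 to 19 May 2024: 748 days.
Gym Reimbursement — status contractor ✗ (requires temporary) → not eligible.
Annual Bonus Plan — service 748 days < 5 years (≈1825 days) ✗ → not eligible.
Stock Purchase Plan — status contractor ✗ (requires full-time or temporary) → not eligible.
Equipment Allowance — status contractor ✗ (requires full-time or temporary) → not eligible.
Wellness Stipend — status contractor ✗ (requires full-time, part-time, or seasonal) → not eligible.
Tuition Reimbursement — service 748 days ≥ 60 days ✓; 40 hrs/wk ≥ 35 ✓; site Dayton ✓; grade P2 ≥ P2 ✓ → eligible.
Flexible Spending Account — status contractor ✗ (requires full-time, part-time, or temporary) → not eligible.

Tuition Reimbursement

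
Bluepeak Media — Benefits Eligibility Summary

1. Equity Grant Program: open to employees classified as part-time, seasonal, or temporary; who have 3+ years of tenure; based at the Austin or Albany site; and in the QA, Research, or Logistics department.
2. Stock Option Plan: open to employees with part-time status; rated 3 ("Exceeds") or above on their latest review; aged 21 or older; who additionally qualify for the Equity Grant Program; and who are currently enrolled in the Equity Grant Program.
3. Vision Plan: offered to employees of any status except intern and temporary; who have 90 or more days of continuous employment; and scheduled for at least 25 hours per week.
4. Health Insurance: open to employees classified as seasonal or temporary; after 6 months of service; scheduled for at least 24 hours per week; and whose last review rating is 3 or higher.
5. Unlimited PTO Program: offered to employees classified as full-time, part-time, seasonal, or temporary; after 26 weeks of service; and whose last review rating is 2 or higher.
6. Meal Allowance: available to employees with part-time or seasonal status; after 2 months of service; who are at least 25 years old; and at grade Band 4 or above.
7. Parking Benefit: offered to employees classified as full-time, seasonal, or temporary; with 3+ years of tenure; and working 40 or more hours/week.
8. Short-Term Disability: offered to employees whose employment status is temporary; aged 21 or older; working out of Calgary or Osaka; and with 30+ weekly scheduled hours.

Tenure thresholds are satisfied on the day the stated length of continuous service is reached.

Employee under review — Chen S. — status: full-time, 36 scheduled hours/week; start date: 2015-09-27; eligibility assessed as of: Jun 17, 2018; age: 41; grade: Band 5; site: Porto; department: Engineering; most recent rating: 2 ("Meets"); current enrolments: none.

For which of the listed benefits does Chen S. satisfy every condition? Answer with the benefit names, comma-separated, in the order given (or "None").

Vision Plan, Unlimited PTO Program

Service from 2015-09-27 to Jun 17, 2018: 994 days.
Equity Grant Program — status full-time ✗ (requires part-time, seasonal, or temporary) → not eligible.
Stock Option Plan — status full-time ✗ (requires part-time) → not eligible.
Vision Plan — status full-time ✓ (not excluded); service 994 days ≥ 90 days ✓; 36 hrs/wk ≥ 25 ✓ → eligible.
Health Insurance — status full-time ✗ (requires seasonal or temporary) → not eligible.
Unlimited PTO Program — status full-time ✓; service 994 days ≥ 26 weeks (≈182 days) ✓; rating 2 ≥ 2 ✓ → eligible.
Meal Allowance — status full-time ✗ (requires part-time or seasonal) → not eligible.
Parking Benefit — status full-time ✓; service 994 days < 3 years (≈1095 days) ✗ → not eligible.
Short-Term Disability — status full-time ✗ (requires temporary) → not eligible.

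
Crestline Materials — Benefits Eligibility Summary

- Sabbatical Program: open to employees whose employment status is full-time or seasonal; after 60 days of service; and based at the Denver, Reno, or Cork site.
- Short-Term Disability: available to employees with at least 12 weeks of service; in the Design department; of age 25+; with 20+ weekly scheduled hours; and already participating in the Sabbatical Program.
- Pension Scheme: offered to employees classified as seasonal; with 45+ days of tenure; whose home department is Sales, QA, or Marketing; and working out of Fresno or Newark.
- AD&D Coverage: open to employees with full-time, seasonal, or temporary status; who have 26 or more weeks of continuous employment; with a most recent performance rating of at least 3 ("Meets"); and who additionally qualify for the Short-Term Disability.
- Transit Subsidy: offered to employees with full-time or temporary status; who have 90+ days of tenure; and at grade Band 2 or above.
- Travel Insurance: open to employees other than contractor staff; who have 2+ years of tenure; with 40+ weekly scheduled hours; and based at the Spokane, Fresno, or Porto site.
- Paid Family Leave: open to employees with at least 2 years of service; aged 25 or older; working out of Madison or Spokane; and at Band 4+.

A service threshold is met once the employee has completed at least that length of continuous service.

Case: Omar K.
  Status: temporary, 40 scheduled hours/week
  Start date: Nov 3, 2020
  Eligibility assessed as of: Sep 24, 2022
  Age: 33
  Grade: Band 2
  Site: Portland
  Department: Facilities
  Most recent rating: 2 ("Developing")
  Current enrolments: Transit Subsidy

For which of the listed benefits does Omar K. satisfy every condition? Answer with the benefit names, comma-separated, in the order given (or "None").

Transit Subsidy

Service from Nov 3, 2020 to Sep 24, 2022: 690 days.
Sabbatical Program — status temporary ✗ (requires full-time or seasonal) → not eligible.
Short-Term Disability — service 690 days ≥ 12 weeks (≈84 days) ✓; dept Facilities ✗ → not eligible.
Pension Scheme — status temporary ✗ (requires seasonal) → not eligible.
AD&D Coverage — status temporary ✓; service 690 days ≥ 26 weeks (≈182 days) ✓; rating 2 < 3 ✗ → not eligible.
Transit Subsidy — status temporary ✓; service 690 days ≥ 90 days ✓; grade Band 2 ≥ Band 2 ✓ → eligible.
Travel Insurance — status temporary ✓ (not excluded); service 690 days < 2 years (≈730 days) ✗ → not eligible.
Paid Family Leave — service 690 days < 2 years (≈730 days) ✗ → not eligible.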